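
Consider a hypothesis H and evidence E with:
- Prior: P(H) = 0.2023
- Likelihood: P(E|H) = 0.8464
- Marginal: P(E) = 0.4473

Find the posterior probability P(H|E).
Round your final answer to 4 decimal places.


Using Bayes' theorem:

P(H|E) = P(E|H) × P(H) / P(E)
       = 0.8464 × 0.2023 / 0.4473
       = 0.17122672 / 0.4473
       = 0.3828

The evidence strengthens our belief in H.
Prior: 0.2023 → Posterior: 0.3828


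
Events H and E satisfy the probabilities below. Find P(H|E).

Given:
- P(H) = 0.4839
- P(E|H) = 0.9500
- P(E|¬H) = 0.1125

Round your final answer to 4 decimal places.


Bayes' theorem: P(H|E) = P(E|H) × P(H) / P(E)

Step 1: Calculate P(E) using law of total probability
P(E) = P(E|H)P(H) + P(E|¬H)P(¬H)
     = 0.9500 × 0.4839 + 0.1125 × 0.5161
     = 0.45970500 + 0.05806125
     = 0.51776625

Step 2: Apply Bayes' theorem
P(H|E) = P(E|H) × P(H) / P(E)
       = 0.45970500 / 0.51776625
       = 0.8879


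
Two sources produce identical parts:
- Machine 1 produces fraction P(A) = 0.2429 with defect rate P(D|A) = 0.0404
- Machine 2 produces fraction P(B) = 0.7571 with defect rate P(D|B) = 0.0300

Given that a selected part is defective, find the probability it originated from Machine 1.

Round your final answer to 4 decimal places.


Let A = from Machine 1, D = defective

Given:
- P(A) = 0.2429, P(B) = 0.7571
- P(D|A) = 0.0404, P(D|B) = 0.0300

Step 1: Find P(D)
P(D) = P(D|A)P(A) + P(D|B)P(B)
     = 0.0404 × 0.2429 + 0.0300 × 0.7571
     = 0.00981316 + 0.02271300
     = 0.03252616

Step 2: Apply Bayes' theorem
P(A|D) = P(D|A)P(A) / P(D)
       = 0.00981316 / 0.03252616
       = 0.3017


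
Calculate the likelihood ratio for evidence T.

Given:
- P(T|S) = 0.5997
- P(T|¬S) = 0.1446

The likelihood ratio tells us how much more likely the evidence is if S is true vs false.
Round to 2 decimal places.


Likelihood Ratio (LR) = P(T|S) / P(T|¬S)

LR = 0.5997 / 0.1446
   = 4.15

The evidence is 4.15 times more likely if S is true than if S is false.
Because LR exceeds 1, T is evidence for S.


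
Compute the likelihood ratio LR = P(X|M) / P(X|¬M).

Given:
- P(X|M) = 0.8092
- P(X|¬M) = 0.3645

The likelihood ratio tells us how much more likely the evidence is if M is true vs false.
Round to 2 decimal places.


Likelihood Ratio (LR) = P(X|M) / P(X|¬M)

LR = 0.8092 / 0.3645
   = 2.22

The evidence is 2.22 times more likely if M is true than if M is false.
LR > 1, so observing X raises the odds in favor of M.


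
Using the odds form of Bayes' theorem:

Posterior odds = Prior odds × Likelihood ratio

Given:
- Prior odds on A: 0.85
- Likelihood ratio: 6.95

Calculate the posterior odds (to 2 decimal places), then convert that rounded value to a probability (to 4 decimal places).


Step 1: Calculate posterior odds
Posterior odds = Prior odds × LR
               = 0.85 × 6.95
               = 5.91

Step 2: Convert to probability
P(A|E) = Posterior odds / (1 + Posterior odds)
       = 5.91 / (1 + 5.91)
       = 5.91 / 6.91
       = 0.8553

The evidence increased P(A) from 0.4595 to 0.8553.


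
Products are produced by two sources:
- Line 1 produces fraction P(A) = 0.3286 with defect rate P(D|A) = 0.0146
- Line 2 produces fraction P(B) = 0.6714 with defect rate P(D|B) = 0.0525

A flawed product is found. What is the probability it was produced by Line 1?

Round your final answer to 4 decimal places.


Let A = from Line 1, D = flawed

Given:
- P(A) = 0.3286, P(B) = 0.6714
- P(D|A) = 0.0146, P(D|B) = 0.0525

Step 1: Find P(D)
P(D) = P(D|A)P(A) + P(D|B)P(B)
     = 0.0146 × 0.3286 + 0.0525 × 0.6714
     = 0.00479756 + 0.03524850
     = 0.04004606

Step 2: Apply Bayes' theorem
P(A|D) = P(D|A)P(A) / P(D)
       = 0.00479756 / 0.04004606
       = 0.1198


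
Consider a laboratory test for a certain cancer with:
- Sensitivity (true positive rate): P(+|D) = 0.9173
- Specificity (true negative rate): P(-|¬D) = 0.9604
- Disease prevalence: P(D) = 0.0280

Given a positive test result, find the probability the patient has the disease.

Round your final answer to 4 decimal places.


Let D = has disease, + = positive test

Given:
- P(D) = 0.0280 (prevalence)
- P(+|D) = 0.9173 (sensitivity)
- P(-|¬D) = 0.9604 (specificity)
- P(+|¬D) = 0.0396 (false positive rate = 1 - specificity)

Step 1: Find P(+)
P(+) = P(+|D)P(D) + P(+|¬D)P(¬D)
     = 0.9173 × 0.0280 + 0.0396 × 0.9720
     = 0.02568440 + 0.03849120
     = 0.06417560

Step 2: Apply Bayes' theorem for P(D|+)
P(D|+) = P(+|D)P(D) / P(+)
       = 0.02568440 / 0.06417560
       = 0.4002


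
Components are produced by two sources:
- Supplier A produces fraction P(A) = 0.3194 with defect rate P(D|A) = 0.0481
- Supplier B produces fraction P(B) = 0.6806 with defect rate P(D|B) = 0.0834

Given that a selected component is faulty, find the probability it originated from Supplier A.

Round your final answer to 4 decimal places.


Let A = from Supplier A, D = faulty

Given:
- P(A) = 0.3194, P(B) = 0.6806
- P(D|A) = 0.0481, P(D|B) = 0.0834

Step 1: Find P(D)
P(D) = P(D|A)P(A) + P(D|B)P(B)
     = 0.0481 × 0.3194 + 0.0834 × 0.6806
     = 0.01536314 + 0.05676204
     = 0.07212518

Step 2: Apply Bayes' theorem
P(A|D) = P(D|A)P(A) / P(D)
       = 0.01536314 / 0.07212518
       = 0.2130


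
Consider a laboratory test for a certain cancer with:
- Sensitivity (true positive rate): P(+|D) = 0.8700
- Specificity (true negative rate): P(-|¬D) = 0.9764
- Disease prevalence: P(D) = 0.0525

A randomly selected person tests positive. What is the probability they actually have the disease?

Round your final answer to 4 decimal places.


Let D = has disease, + = positive test

Given:
- P(D) = 0.0525 (prevalence)
- P(+|D) = 0.8700 (sensitivity)
- P(-|¬D) = 0.9764 (specificity)
- P(+|¬D) = 0.0236 (false positive rate = 1 - specificity)

Step 1: Find P(+)
P(+) = P(+|D)P(D) + P(+|¬D)P(¬D)
     = 0.8700 × 0.0525 + 0.0236 × 0.9475
     = 0.04567500 + 0.02236100
     = 0.06803600

Step 2: Apply Bayes' theorem for P(D|+)
P(D|+) = P(+|D)P(D) / P(+)
       = 0.04567500 / 0.06803600
       = 0.6713


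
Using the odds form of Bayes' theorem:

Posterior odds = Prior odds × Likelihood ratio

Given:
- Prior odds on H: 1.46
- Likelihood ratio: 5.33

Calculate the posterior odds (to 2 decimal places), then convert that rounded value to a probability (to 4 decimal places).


Step 1: Calculate posterior odds
Posterior odds = Prior odds × LR
               = 1.46 × 5.33
               = 7.78

Step 2: Convert to probability
P(H|E) = Posterior odds / (1 + Posterior odds)
       = 7.78 / (1 + 7.78)
       = 7.78 / 8.78
       = 0.8861

The evidence increased P(H) from 0.5935 to 0.8861.


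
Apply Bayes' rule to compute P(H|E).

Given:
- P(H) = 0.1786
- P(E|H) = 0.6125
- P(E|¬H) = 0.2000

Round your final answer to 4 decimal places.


Bayes' theorem: P(H|E) = P(E|H) × P(H) / P(E)

Step 1: Calculate P(E) using law of total probability
P(E) = P(E|H)P(H) + P(E|¬H)P(¬H)
     = 0.6125 × 0.1786 + 0.2000 × 0.8214
     = 0.10939250 + 0.16428000
     = 0.27367250

Step 2: Apply Bayes' theorem
P(H|E) = P(E|H) × P(H) / P(E)
       = 0.10939250 / 0.27367250
       = 0.3997


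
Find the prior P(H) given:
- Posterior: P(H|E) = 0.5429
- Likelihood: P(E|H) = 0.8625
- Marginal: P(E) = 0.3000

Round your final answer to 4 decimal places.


From Bayes' theorem: P(H|E) = P(E|H) × P(H) / P(E)

Rearranging for P(H):
P(H) = P(H|E) × P(E) / P(E|H)
     = 0.5429 × 0.3000 / 0.8625
     = 0.16287000 / 0.8625
     = 0.1888


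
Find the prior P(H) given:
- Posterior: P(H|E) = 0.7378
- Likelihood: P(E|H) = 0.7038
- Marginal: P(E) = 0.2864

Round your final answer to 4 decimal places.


From Bayes' theorem: P(H|E) = P(E|H) × P(H) / P(E)

Rearranging for P(H):
P(H) = P(H|E) × P(E) / P(E|H)
     = 0.7378 × 0.2864 / 0.7038
     = 0.21130592 / 0.7038
     = 0.3002


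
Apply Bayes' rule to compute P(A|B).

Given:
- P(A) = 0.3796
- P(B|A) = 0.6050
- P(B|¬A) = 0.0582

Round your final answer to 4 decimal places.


Bayes' theorem: P(A|B) = P(B|A) × P(A) / P(B)

Step 1: Calculate P(B) using law of total probability
P(B) = P(B|A)P(A) + P(B|¬A)P(¬A)
     = 0.6050 × 0.3796 + 0.0582 × 0.6204
     = 0.22965800 + 0.03610728
     = 0.26576528

Step 2: Apply Bayes' theorem
P(A|B) = P(B|A) × P(A) / P(B)
       = 0.22965800 / 0.26576528
       = 0.8641


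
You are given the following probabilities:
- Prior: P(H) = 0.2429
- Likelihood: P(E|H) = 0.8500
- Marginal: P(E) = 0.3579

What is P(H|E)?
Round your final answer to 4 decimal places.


Using Bayes' theorem:

P(H|E) = P(E|H) × P(H) / P(E)
       = 0.8500 × 0.2429 / 0.3579
       = 0.20646500 / 0.3579
       = 0.5769

The evidence strengthens our belief in H.
Prior: 0.2429 → Posterior: 0.5769


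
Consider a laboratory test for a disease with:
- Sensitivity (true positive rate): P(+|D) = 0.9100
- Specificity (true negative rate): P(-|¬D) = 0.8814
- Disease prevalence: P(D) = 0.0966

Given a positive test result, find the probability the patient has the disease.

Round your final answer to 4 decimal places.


Let D = has disease, + = positive test

Given:
- P(D) = 0.0966 (prevalence)
- P(+|D) = 0.9100 (sensitivity)
- P(-|¬D) = 0.8814 (specificity)
- P(+|¬D) = 0.1186 (false positive rate = 1 - specificity)

Step 1: Find P(+)
P(+) = P(+|D)P(D) + P(+|¬D)P(¬D)
     = 0.9100 × 0.0966 + 0.1186 × 0.9034
     = 0.08790600 + 0.10714324
     = 0.19504924

Step 2: Apply Bayes' theorem for P(D|+)
P(D|+) = P(+|D)P(D) / P(+)
       = 0.08790600 / 0.19504924
       = 0.4507


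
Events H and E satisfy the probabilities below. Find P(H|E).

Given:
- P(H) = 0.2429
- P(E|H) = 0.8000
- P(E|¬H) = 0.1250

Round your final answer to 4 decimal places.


Bayes' theorem: P(H|E) = P(E|H) × P(H) / P(E)

Step 1: Calculate P(E) using law of total probability
P(E) = P(E|H)P(H) + P(E|¬H)P(¬H)
     = 0.8000 × 0.2429 + 0.1250 × 0.7571
     = 0.19432000 + 0.09463750
     = 0.28895750

Step 2: Apply Bayes' theorem
P(H|E) = P(E|H) × P(H) / P(E)
       = 0.19432000 / 0.28895750
       = 0.6725


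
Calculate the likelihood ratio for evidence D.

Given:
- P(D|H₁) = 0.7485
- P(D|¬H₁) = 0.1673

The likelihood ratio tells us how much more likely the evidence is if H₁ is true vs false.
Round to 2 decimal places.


Likelihood Ratio (LR) = P(D|H₁) / P(D|¬H₁)

LR = 0.7485 / 0.1673
   = 4.47

The evidence is 4.47 times more likely if H₁ is true than if H₁ is false.
Since LR > 1, the evidence supports H₁ over ¬H₁.


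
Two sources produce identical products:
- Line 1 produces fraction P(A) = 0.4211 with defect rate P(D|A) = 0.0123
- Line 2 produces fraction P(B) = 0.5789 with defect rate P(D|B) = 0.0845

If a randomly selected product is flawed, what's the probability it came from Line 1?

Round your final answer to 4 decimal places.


Let A = from Line 1, D = flawed

Given:
- P(A) = 0.4211, P(B) = 0.5789
- P(D|A) = 0.0123, P(D|B) = 0.0845

Step 1: Find P(D)
P(D) = P(D|A)P(A) + P(D|B)P(B)
     = 0.0123 × 0.4211 + 0.0845 × 0.5789
     = 0.00517953 + 0.04891705
     = 0.05409658

Step 2: Apply Bayes' theorem
P(A|D) = P(D|A)P(A) / P(D)
       = 0.00517953 / 0.05409658
       = 0.0957


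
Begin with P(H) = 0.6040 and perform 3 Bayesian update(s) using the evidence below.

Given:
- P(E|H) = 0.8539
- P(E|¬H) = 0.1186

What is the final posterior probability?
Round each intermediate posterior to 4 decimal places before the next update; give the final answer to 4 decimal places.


Sequential Bayesian updating:

Initial prior: P(H) = 0.6040

Update 1:
  P(E) = 0.8539 × 0.6040 + 0.1186 × 0.3960 = 0.51575560 + 0.04696560 = 0.56272120
  P(H|E) = 0.51575560 / 0.56272120 = 0.9165

Update 2:
  P(E) = 0.8539 × 0.9165 + 0.1186 × 0.0835 = 0.78259935 + 0.00990310 = 0.79250245
  P(H|E) = 0.78259935 / 0.79250245 = 0.9875

Update 3:
  P(E) = 0.8539 × 0.9875 + 0.1186 × 0.0125 = 0.84322625 + 0.00148250 = 0.84470875
  P(H|E) = 0.84322625 / 0.84470875 = 0.9982

Final posterior: 0.9982


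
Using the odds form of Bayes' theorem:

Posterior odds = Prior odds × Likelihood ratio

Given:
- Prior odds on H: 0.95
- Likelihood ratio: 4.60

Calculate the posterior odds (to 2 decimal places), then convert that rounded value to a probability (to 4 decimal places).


Step 1: Calculate posterior odds
Posterior odds = Prior odds × LR
               = 0.95 × 4.60
               = 4.37

Step 2: Convert to probability
P(H|E) = Posterior odds / (1 + Posterior odds)
       = 4.37 / (1 + 4.37)
       = 4.37 / 5.37
       = 0.8138

The evidence increased P(H) from 0.4872 to 0.8138.


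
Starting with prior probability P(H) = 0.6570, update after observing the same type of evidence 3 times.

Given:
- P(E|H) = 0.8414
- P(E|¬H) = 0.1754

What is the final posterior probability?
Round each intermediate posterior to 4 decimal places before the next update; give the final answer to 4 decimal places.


Sequential Bayesian updating:

Initial prior: P(H) = 0.6570

Update 1:
  P(E) = 0.8414 × 0.6570 + 0.1754 × 0.3430 = 0.55279980 + 0.06016220 = 0.61296200
  P(H|E) = 0.55279980 / 0.61296200 = 0.9019

Update 2:
  P(E) = 0.8414 × 0.9019 + 0.1754 × 0.0981 = 0.75885866 + 0.01720674 = 0.77606540
  P(H|E) = 0.75885866 / 0.77606540 = 0.9778

Update 3:
  P(E) = 0.8414 × 0.9778 + 0.1754 × 0.0222 = 0.82272092 + 0.00389388 = 0.82661480
  P(H|E) = 0.82272092 / 0.82661480 = 0.9953

Final posterior: 0.9953


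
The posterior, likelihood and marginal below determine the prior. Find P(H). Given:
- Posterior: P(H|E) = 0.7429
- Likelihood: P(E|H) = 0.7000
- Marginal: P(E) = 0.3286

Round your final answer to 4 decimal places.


From Bayes' theorem: P(H|E) = P(E|H) × P(H) / P(E)

Rearranging for P(H):
P(H) = P(H|E) × P(E) / P(E|H)
     = 0.7429 × 0.3286 / 0.7000
     = 0.24411694 / 0.7000
     = 0.3487


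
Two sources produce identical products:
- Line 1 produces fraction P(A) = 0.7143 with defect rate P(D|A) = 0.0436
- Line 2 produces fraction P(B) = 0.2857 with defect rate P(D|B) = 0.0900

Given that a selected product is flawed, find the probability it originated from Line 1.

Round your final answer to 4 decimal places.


Let A = from Line 1, D = flawed

Given:
- P(A) = 0.7143, P(B) = 0.2857
- P(D|A) = 0.0436, P(D|B) = 0.0900

Step 1: Find P(D)
P(D) = P(D|A)P(A) + P(D|B)P(B)
     = 0.0436 × 0.7143 + 0.0900 × 0.2857
     = 0.03114348 + 0.02571300
     = 0.05685648

Step 2: Apply Bayes' theorem
P(A|D) = P(D|A)P(A) / P(D)
       = 0.03114348 / 0.05685648
       = 0.5478


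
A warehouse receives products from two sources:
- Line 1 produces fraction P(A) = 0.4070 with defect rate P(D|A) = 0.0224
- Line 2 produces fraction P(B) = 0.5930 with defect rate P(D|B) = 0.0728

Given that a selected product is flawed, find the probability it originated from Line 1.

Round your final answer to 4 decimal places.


Let A = from Line 1, D = flawed

Given:
- P(A) = 0.4070, P(B) = 0.5930
- P(D|A) = 0.0224, P(D|B) = 0.0728

Step 1: Find P(D)
P(D) = P(D|A)P(A) + P(D|B)P(B)
     = 0.0224 × 0.4070 + 0.0728 × 0.5930
     = 0.00911680 + 0.04317040
     = 0.05228720

Step 2: Apply Bayes' theorem
P(A|D) = P(D|A)P(A) / P(D)
       = 0.00911680 / 0.05228720
       = 0.1744


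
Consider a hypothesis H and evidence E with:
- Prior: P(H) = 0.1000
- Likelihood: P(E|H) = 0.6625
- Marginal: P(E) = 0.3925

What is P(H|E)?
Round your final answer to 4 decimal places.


Using Bayes' theorem:

P(H|E) = P(E|H) × P(H) / P(E)
       = 0.6625 × 0.1000 / 0.3925
       = 0.06625000 / 0.3925
       = 0.1688

The evidence strengthens our belief in H.
Prior: 0.1000 → Posterior: 0.1688


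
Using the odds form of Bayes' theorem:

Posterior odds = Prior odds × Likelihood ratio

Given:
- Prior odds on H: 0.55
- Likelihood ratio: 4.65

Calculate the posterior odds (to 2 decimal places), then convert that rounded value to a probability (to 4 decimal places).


Step 1: Calculate posterior odds
Posterior odds = Prior odds × LR
               = 0.55 × 4.65
               = 2.56

Step 2: Convert to probability
P(H|E) = Posterior odds / (1 + Posterior odds)
       = 2.56 / (1 + 2.56)
       = 2.56 / 3.56
       = 0.7191

The evidence increased P(H) from 0.3548 to 0.7191.


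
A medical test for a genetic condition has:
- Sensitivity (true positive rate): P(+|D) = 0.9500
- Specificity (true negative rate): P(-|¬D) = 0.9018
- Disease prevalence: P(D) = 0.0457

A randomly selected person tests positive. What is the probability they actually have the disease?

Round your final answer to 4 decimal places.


Let D = has disease, + = positive test

Given:
- P(D) = 0.0457 (prevalence)
- P(+|D) = 0.9500 (sensitivity)
- P(-|¬D) = 0.9018 (specificity)
- P(+|¬D) = 0.0982 (false positive rate = 1 - specificity)

Step 1: Find P(+)
P(+) = P(+|D)P(D) + P(+|¬D)P(¬D)
     = 0.9500 × 0.0457 + 0.0982 × 0.9543
     = 0.04341500 + 0.09371226
     = 0.13712726

Step 2: Apply Bayes' theorem for P(D|+)
P(D|+) = P(+|D)P(D) / P(+)
       = 0.04341500 / 0.13712726
       = 0.3166


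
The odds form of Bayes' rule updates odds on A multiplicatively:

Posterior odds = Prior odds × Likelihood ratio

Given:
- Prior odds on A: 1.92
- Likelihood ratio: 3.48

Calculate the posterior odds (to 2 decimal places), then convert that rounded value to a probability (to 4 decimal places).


Step 1: Calculate posterior odds
Posterior odds = Prior odds × LR
               = 1.92 × 3.48
               = 6.68

Step 2: Convert to probability
P(A|E) = Posterior odds / (1 + Posterior odds)
       = 6.68 / (1 + 6.68)
       = 6.68 / 7.68
       = 0.8698

The evidence increased P(A) from 0.6575 to 0.8698.


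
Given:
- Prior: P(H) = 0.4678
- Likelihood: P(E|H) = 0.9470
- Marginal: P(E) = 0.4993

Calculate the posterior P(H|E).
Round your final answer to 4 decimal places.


Using Bayes' theorem:

P(H|E) = P(E|H) × P(H) / P(E)
       = 0.9470 × 0.4678 / 0.4993
       = 0.44300660 / 0.4993
       = 0.8873

The evidence strengthens our belief in H.
Prior: 0.4678 → Posterior: 0.8873


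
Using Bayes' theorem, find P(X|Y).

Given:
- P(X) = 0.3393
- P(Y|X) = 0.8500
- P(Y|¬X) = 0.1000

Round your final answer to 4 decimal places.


Bayes' theorem: P(X|Y) = P(Y|X) × P(X) / P(Y)

Step 1: Calculate P(Y) using law of total probability
P(Y) = P(Y|X)P(X) + P(Y|¬X)P(¬X)
     = 0.8500 × 0.3393 + 0.1000 × 0.6607
     = 0.28840500 + 0.06607000
     = 0.35447500

Step 2: Apply Bayes' theorem
P(X|Y) = P(Y|X) × P(X) / P(Y)
       = 0.28840500 / 0.35447500
       = 0.8136


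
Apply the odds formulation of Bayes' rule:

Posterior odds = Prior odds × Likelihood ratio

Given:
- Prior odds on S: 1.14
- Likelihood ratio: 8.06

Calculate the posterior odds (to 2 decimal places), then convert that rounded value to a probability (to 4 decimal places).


Step 1: Calculate posterior odds
Posterior odds = Prior odds × LR
               = 1.14 × 8.06
               = 9.19

Step 2: Convert to probability
P(S|E) = Posterior odds / (1 + Posterior odds)
       = 9.19 / (1 + 9.19)
       = 9.19 / 10.19
       = 0.9019

The evidence increased P(S) from 0.5327 to 0.9019.


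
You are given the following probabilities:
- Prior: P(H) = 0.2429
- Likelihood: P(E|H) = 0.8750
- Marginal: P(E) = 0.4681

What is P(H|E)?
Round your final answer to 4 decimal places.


Using Bayes' theorem:

P(H|E) = P(E|H) × P(H) / P(E)
       = 0.8750 × 0.2429 / 0.4681
       = 0.21253750 / 0.4681
       = 0.4540

The evidence strengthens our belief in H.
Prior: 0.2429 → Posterior: 0.4540


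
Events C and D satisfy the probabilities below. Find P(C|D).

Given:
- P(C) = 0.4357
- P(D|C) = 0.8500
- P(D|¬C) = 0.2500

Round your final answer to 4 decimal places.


Bayes' theorem: P(C|D) = P(D|C) × P(C) / P(D)

Step 1: Calculate P(D) using law of total probability
P(D) = P(D|C)P(C) + P(D|¬C)P(¬C)
     = 0.8500 × 0.4357 + 0.2500 × 0.5643
     = 0.37034500 + 0.14107500
     = 0.51142000

Step 2: Apply Bayes' theorem
P(C|D) = P(D|C) × P(C) / P(D)
       = 0.37034500 / 0.51142000
       = 0.7242


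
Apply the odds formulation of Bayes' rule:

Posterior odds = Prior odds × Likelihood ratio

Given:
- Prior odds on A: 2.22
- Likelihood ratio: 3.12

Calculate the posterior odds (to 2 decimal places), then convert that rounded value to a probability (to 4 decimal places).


Step 1: Calculate posterior odds
Posterior odds = Prior odds × LR
               = 2.22 × 3.12
               = 6.93

Step 2: Convert to probability
P(A|E) = Posterior odds / (1 + Posterior odds)
       = 6.93 / (1 + 6.93)
       = 6.93 / 7.93
       = 0.8739

The evidence increased P(A) from 0.6894 to 0.8739.


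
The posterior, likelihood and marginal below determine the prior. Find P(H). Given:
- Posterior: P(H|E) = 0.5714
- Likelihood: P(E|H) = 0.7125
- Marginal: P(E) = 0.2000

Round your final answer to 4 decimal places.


From Bayes' theorem: P(H|E) = P(E|H) × P(H) / P(E)

Rearranging for P(H):
P(H) = P(H|E) × P(E) / P(E|H)
     = 0.5714 × 0.2000 / 0.7125
     = 0.11428000 / 0.7125
     = 0.1604


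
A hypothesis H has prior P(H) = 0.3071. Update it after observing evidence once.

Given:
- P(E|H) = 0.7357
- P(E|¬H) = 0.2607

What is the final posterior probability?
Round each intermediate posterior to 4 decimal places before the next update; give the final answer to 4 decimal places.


Sequential Bayesian updating:

Initial prior: P(H) = 0.3071

Update 1:
  P(E) = 0.7357 × 0.3071 + 0.2607 × 0.6929 = 0.22593347 + 0.18063903 = 0.40657250
  P(H|E) = 0.22593347 / 0.40657250 = 0.5557

Final posterior: 0.5557


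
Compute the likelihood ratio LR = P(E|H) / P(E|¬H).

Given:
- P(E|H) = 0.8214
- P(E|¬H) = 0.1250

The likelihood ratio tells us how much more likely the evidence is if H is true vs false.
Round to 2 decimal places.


Likelihood Ratio (LR) = P(E|H) / P(E|¬H)

LR = 0.8214 / 0.1250
   = 6.57

The evidence is 6.57 times more likely if H is true than if H is false.
Because LR exceeds 1, E is evidence for H.


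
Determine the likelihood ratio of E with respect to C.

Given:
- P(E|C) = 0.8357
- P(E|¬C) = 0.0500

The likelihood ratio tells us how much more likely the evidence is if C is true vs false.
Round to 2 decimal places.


Likelihood Ratio (LR) = P(E|C) / P(E|¬C)

LR = 0.8357 / 0.0500
   = 16.71

The evidence is 16.71 times more likely if C is true than if C is false.
Because LR exceeds 1, E is evidence for C.


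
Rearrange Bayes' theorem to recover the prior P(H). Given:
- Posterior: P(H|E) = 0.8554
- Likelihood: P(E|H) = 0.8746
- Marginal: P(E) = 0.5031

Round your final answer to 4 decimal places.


From Bayes' theorem: P(H|E) = P(E|H) × P(H) / P(E)

Rearranging for P(H):
P(H) = P(H|E) × P(E) / P(E|H)
     = 0.8554 × 0.5031 / 0.8746
     = 0.43035174 / 0.8746
     = 0.4921


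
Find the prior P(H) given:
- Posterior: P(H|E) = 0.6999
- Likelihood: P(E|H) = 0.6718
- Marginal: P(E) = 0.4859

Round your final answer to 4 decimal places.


From Bayes' theorem: P(H|E) = P(E|H) × P(H) / P(E)

Rearranging for P(H):
P(H) = P(H|E) × P(E) / P(E|H)
     = 0.6999 × 0.4859 / 0.6718
     = 0.34008141 / 0.6718
     = 0.5062


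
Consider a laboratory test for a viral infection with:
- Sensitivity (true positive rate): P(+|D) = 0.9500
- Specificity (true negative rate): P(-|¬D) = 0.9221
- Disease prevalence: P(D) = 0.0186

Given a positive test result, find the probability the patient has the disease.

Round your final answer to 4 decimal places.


Let D = has disease, + = positive test

Given:
- P(D) = 0.0186 (prevalence)
- P(+|D) = 0.9500 (sensitivity)
- P(-|¬D) = 0.9221 (specificity)
- P(+|¬D) = 0.0779 (false positive rate = 1 - specificity)

Step 1: Find P(+)
P(+) = P(+|D)P(D) + P(+|¬D)P(¬D)
     = 0.9500 × 0.0186 + 0.0779 × 0.9814
     = 0.01767000 + 0.07645106
     = 0.09412106

Step 2: Apply Bayes' theorem for P(D|+)
P(D|+) = P(+|D)P(D) / P(+)
       = 0.01767000 / 0.09412106
       = 0.1877


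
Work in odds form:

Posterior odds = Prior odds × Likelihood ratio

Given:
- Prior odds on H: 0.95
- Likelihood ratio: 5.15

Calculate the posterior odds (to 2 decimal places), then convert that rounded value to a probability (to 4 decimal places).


Step 1: Calculate posterior odds
Posterior odds = Prior odds × LR
               = 0.95 × 5.15
               = 4.89

Step 2: Convert to probability
P(H|E) = Posterior odds / (1 + Posterior odds)
       = 4.89 / (1 + 4.89)
       = 4.89 / 5.89
       = 0.8302

The evidence increased P(H) from 0.4872 to 0.8302.


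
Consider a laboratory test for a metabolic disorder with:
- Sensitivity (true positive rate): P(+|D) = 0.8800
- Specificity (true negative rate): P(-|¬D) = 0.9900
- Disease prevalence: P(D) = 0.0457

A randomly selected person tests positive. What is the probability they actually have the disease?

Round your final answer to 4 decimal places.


Let D = has disease, + = positive test

Given:
- P(D) = 0.0457 (prevalence)
- P(+|D) = 0.8800 (sensitivity)
- P(-|¬D) = 0.9900 (specificity)
- P(+|¬D) = 0.0100 (false positive rate = 1 - specificity)

Step 1: Find P(+)
P(+) = P(+|D)P(D) + P(+|¬D)P(¬D)
     = 0.8800 × 0.0457 + 0.0100 × 0.9543
     = 0.04021600 + 0.00954300
     = 0.04975900

Step 2: Apply Bayes' theorem for P(D|+)
P(D|+) = P(+|D)P(D) / P(+)
       = 0.04021600 / 0.04975900
       = 0.8082


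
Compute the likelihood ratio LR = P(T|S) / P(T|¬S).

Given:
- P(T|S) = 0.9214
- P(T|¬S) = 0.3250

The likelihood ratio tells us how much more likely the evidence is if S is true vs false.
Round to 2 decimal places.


Likelihood Ratio (LR) = P(T|S) / P(T|¬S)

LR = 0.9214 / 0.3250
   = 2.84

The evidence is 2.84 times more likely if S is true than if S is false.
LR > 1, so observing T raises the odds in favor of S.


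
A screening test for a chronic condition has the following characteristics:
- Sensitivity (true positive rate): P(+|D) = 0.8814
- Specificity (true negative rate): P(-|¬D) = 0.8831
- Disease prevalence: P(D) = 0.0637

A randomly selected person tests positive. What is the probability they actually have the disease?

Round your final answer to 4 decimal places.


Let D = has disease, + = positive test

Given:
- P(D) = 0.0637 (prevalence)
- P(+|D) = 0.8814 (sensitivity)
- P(-|¬D) = 0.8831 (specificity)
- P(+|¬D) = 0.1169 (false positive rate = 1 - specificity)

Step 1: Find P(+)
P(+) = P(+|D)P(D) + P(+|¬D)P(¬D)
     = 0.8814 × 0.0637 + 0.1169 × 0.9363
     = 0.05614518 + 0.10945347
     = 0.16559865

Step 2: Apply Bayes' theorem for P(D|+)
P(D|+) = P(+|D)P(D) / P(+)
       = 0.05614518 / 0.16559865
       = 0.3390


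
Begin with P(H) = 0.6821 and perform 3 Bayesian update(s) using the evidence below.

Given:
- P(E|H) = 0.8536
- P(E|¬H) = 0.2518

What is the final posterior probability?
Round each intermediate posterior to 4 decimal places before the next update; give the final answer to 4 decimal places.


Sequential Bayesian updating:

Initial prior: P(H) = 0.6821

Update 1:
  P(E) = 0.8536 × 0.6821 + 0.2518 × 0.3179 = 0.58224056 + 0.08004722 = 0.66228778
  P(H|E) = 0.58224056 / 0.66228778 = 0.8791

Update 2:
  P(E) = 0.8536 × 0.8791 + 0.2518 × 0.1209 = 0.75039976 + 0.03044262 = 0.78084238
  P(H|E) = 0.75039976 / 0.78084238 = 0.9610

Update 3:
  P(E) = 0.8536 × 0.9610 + 0.2518 × 0.0390 = 0.82030960 + 0.00982020 = 0.83012980
  P(H|E) = 0.82030960 / 0.83012980 = 0.9882

Final posterior: 0.9882


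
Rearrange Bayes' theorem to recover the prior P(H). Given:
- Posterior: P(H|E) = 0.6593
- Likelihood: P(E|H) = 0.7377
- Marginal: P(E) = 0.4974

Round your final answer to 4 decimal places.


From Bayes' theorem: P(H|E) = P(E|H) × P(H) / P(E)

Rearranging for P(H):
P(H) = P(H|E) × P(E) / P(E|H)
     = 0.6593 × 0.4974 / 0.7377
     = 0.32793582 / 0.7377
     = 0.4445


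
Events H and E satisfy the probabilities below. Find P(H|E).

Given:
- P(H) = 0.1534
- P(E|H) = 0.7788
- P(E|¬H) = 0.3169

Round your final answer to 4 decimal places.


Bayes' theorem: P(H|E) = P(E|H) × P(H) / P(E)

Step 1: Calculate P(E) using law of total probability
P(E) = P(E|H)P(H) + P(E|¬H)P(¬H)
     = 0.7788 × 0.1534 + 0.3169 × 0.8466
     = 0.11946792 + 0.26828754
     = 0.38775546

Step 2: Apply Bayes' theorem
P(H|E) = P(E|H) × P(H) / P(E)
       = 0.11946792 / 0.38775546
       = 0.3081


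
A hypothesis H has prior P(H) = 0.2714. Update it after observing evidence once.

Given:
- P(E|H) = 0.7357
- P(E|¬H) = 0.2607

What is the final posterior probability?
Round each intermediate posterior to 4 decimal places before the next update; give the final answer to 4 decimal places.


Sequential Bayesian updating:

Initial prior: P(H) = 0.2714

Update 1:
  P(E) = 0.7357 × 0.2714 + 0.2607 × 0.7286 = 0.19966898 + 0.18994602 = 0.38961500
  P(H|E) = 0.19966898 / 0.38961500 = 0.5125

Final posterior: 0.5125


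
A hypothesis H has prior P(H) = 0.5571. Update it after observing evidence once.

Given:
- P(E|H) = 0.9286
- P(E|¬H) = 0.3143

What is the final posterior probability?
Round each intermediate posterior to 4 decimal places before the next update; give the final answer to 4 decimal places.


Sequential Bayesian updating:

Initial prior: P(H) = 0.5571

Update 1:
  P(E) = 0.9286 × 0.5571 + 0.3143 × 0.4429 = 0.51732306 + 0.13920347 = 0.65652653
  P(H|E) = 0.51732306 / 0.65652653 = 0.7880

Final posterior: 0.7880


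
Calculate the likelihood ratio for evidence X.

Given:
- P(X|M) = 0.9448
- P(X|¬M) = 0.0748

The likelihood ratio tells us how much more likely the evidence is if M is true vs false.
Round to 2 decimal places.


Likelihood Ratio (LR) = P(X|M) / P(X|¬M)

LR = 0.9448 / 0.0748
   = 12.63

The evidence is 12.63 times more likely if M is true than if M is false.
Since LR > 1, the evidence supports M over ¬M.


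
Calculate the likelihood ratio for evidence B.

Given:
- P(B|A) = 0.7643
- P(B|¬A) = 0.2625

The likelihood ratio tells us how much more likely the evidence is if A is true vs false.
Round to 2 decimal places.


Likelihood Ratio (LR) = P(B|A) / P(B|¬A)

LR = 0.7643 / 0.2625
   = 2.91

The evidence is 2.91 times more likely if A is true than if A is false.
LR > 1, so observing B raises the odds in favor of A.


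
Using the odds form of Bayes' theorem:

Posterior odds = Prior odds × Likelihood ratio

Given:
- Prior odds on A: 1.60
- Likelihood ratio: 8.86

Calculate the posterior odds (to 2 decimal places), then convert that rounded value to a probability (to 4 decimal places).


Step 1: Calculate posterior odds
Posterior odds = Prior odds × LR
               = 1.60 × 8.86
               = 14.18

Step 2: Convert to probability
P(A|E) = Posterior odds / (1 + Posterior odds)
       = 14.18 / (1 + 14.18)
       = 14.18 / 15.18
       = 0.9341

The evidence increased P(A) from 0.6154 to 0.9341.


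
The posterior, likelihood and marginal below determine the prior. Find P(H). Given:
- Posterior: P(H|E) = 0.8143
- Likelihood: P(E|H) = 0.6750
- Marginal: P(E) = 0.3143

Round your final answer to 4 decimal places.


From Bayes' theorem: P(H|E) = P(E|H) × P(H) / P(E)

Rearranging for P(H):
P(H) = P(H|E) × P(E) / P(E|H)
     = 0.8143 × 0.3143 / 0.6750
     = 0.25593449 / 0.6750
     = 0.3792


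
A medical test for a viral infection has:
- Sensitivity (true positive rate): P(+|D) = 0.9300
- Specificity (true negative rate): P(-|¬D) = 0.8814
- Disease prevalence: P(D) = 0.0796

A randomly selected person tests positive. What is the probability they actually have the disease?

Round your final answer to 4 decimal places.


Let D = has disease, + = positive test

Given:
- P(D) = 0.0796 (prevalence)
- P(+|D) = 0.9300 (sensitivity)
- P(-|¬D) = 0.8814 (specificity)
- P(+|¬D) = 0.1186 (false positive rate = 1 - specificity)

Step 1: Find P(+)
P(+) = P(+|D)P(D) + P(+|¬D)P(¬D)
     = 0.9300 × 0.0796 + 0.1186 × 0.9204
     = 0.07402800 + 0.10915944
     = 0.18318744

Step 2: Apply Bayes' theorem for P(D|+)
P(D|+) = P(+|D)P(D) / P(+)
       = 0.07402800 / 0.18318744
       = 0.4041


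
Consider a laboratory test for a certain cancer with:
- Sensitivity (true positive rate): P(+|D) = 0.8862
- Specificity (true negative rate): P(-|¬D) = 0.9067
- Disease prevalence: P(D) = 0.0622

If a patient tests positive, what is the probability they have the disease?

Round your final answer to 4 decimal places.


Let D = has disease, + = positive test

Given:
- P(D) = 0.0622 (prevalence)
- P(+|D) = 0.8862 (sensitivity)
- P(-|¬D) = 0.9067 (specificity)
- P(+|¬D) = 0.0933 (false positive rate = 1 - specificity)

Step 1: Find P(+)
P(+) = P(+|D)P(D) + P(+|¬D)P(¬D)
     = 0.8862 × 0.0622 + 0.0933 × 0.9378
     = 0.05512164 + 0.08749674
     = 0.14261838

Step 2: Apply Bayes' theorem for P(D|+)
P(D|+) = P(+|D)P(D) / P(+)
       = 0.05512164 / 0.14261838
       = 0.3865


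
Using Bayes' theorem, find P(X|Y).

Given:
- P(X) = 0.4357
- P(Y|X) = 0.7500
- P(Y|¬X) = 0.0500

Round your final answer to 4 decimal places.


Bayes' theorem: P(X|Y) = P(Y|X) × P(X) / P(Y)

Step 1: Calculate P(Y) using law of total probability
P(Y) = P(Y|X)P(X) + P(Y|¬X)P(¬X)
     = 0.7500 × 0.4357 + 0.0500 × 0.5643
     = 0.32677500 + 0.02821500
     = 0.35499000

Step 2: Apply Bayes' theorem
P(X|Y) = P(Y|X) × P(X) / P(Y)
       = 0.32677500 / 0.35499000
       = 0.9205


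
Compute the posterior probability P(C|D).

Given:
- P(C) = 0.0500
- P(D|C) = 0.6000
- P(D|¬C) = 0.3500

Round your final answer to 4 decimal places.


Bayes' theorem: P(C|D) = P(D|C) × P(C) / P(D)

Step 1: Calculate P(D) using law of total probability
P(D) = P(D|C)P(C) + P(D|¬C)P(¬C)
     = 0.6000 × 0.0500 + 0.3500 × 0.9500
     = 0.03000000 + 0.33250000
     = 0.36250000

Step 2: Apply Bayes' theorem
P(C|D) = P(D|C) × P(C) / P(D)
       = 0.03000000 / 0.36250000
       = 0.0828


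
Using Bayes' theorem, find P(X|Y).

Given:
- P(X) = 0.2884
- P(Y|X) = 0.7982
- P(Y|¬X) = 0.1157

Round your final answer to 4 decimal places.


Bayes' theorem: P(X|Y) = P(Y|X) × P(X) / P(Y)

Step 1: Calculate P(Y) using law of total probability
P(Y) = P(Y|X)P(X) + P(Y|¬X)P(¬X)
     = 0.7982 × 0.2884 + 0.1157 × 0.7116
     = 0.23020088 + 0.08233212
     = 0.31253300

Step 2: Apply Bayes' theorem
P(X|Y) = P(Y|X) × P(X) / P(Y)
       = 0.23020088 / 0.31253300
       = 0.7366


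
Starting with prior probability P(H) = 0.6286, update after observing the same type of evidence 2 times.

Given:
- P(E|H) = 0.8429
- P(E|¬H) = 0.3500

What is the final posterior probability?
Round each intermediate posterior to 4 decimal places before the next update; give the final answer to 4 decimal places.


Sequential Bayesian updating:

Initial prior: P(H) = 0.6286

Update 1:
  P(E) = 0.8429 × 0.6286 + 0.3500 × 0.3714 = 0.52984694 + 0.12999000 = 0.65983694
  P(H|E) = 0.52984694 / 0.65983694 = 0.8030

Update 2:
  P(E) = 0.8429 × 0.8030 + 0.3500 × 0.1970 = 0.67684870 + 0.06895000 = 0.74579870
  P(H|E) = 0.67684870 / 0.74579870 = 0.9075

Final posterior: 0.9075


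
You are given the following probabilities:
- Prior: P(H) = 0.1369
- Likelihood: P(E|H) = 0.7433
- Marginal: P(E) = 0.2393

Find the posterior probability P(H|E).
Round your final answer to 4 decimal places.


Using Bayes' theorem:

P(H|E) = P(E|H) × P(H) / P(E)
       = 0.7433 × 0.1369 / 0.2393
       = 0.10175777 / 0.2393
       = 0.4252

The evidence strengthens our belief in H.
Prior: 0.1369 → Posterior: 0.4252


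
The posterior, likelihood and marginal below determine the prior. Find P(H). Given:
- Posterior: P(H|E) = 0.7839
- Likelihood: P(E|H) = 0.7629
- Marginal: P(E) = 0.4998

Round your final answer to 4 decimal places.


From Bayes' theorem: P(H|E) = P(E|H) × P(H) / P(E)

Rearranging for P(H):
P(H) = P(H|E) × P(E) / P(E|H)
     = 0.7839 × 0.4998 / 0.7629
     = 0.39179322 / 0.7629
     = 0.5136


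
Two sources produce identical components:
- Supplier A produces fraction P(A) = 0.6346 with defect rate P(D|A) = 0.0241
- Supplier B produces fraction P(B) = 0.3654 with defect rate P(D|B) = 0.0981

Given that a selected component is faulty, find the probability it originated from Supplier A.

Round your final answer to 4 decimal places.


Let A = from Supplier A, D = faulty

Given:
- P(A) = 0.6346, P(B) = 0.3654
- P(D|A) = 0.0241, P(D|B) = 0.0981

Step 1: Find P(D)
P(D) = P(D|A)P(A) + P(D|B)P(B)
     = 0.0241 × 0.6346 + 0.0981 × 0.3654
     = 0.01529386 + 0.03584574
     = 0.05113960

Step 2: Apply Bayes' theorem
P(A|D) = P(D|A)P(A) / P(D)
       = 0.01529386 / 0.05113960
       = 0.2991


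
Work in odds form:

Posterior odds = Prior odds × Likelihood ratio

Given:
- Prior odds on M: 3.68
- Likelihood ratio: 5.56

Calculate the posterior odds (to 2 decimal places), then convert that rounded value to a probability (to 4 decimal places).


Step 1: Calculate posterior odds
Posterior odds = Prior odds × LR
               = 3.68 × 5.56
               = 20.46

Step 2: Convert to probability
P(M|E) = Posterior odds / (1 + Posterior odds)
       = 20.46 / (1 + 20.46)
       = 20.46 / 21.46
       = 0.9534

The evidence increased P(M) from 0.7863 to 0.9534.


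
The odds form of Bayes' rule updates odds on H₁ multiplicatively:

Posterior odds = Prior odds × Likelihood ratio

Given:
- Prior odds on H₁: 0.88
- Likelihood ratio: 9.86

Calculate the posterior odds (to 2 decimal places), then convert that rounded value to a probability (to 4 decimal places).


Step 1: Calculate posterior odds
Posterior odds = Prior odds × LR
               = 0.88 × 9.86
               = 8.68

Step 2: Convert to probability
P(H₁|E) = Posterior odds / (1 + Posterior odds)
       = 8.68 / (1 + 8.68)
       = 8.68 / 9.68
       = 0.8967

The evidence increased P(H₁) from 0.4681 to 0.8967.


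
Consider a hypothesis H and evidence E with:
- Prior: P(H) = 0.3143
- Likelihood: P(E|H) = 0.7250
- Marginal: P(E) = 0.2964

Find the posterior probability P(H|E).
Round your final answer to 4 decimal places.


Using Bayes' theorem:

P(H|E) = P(E|H) × P(H) / P(E)
       = 0.7250 × 0.3143 / 0.2964
       = 0.22786750 / 0.2964
       = 0.7688

The evidence strengthens our belief in H.
Prior: 0.3143 → Posterior: 0.7688


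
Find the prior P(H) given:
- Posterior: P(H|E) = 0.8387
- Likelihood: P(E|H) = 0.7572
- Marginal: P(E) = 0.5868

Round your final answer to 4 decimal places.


From Bayes' theorem: P(H|E) = P(E|H) × P(H) / P(E)

Rearranging for P(H):
P(H) = P(H|E) × P(E) / P(E|H)
     = 0.8387 × 0.5868 / 0.7572
     = 0.49214916 / 0.7572
     = 0.6500


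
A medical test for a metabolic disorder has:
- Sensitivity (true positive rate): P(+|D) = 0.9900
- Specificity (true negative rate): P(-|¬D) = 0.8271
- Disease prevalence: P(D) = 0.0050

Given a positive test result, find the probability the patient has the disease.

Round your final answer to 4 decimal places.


Let D = has disease, + = positive test

Given:
- P(D) = 0.0050 (prevalence)
- P(+|D) = 0.9900 (sensitivity)
- P(-|¬D) = 0.8271 (specificity)
- P(+|¬D) = 0.1729 (false positive rate = 1 - specificity)

Step 1: Find P(+)
P(+) = P(+|D)P(D) + P(+|¬D)P(¬D)
     = 0.9900 × 0.0050 + 0.1729 × 0.9950
     = 0.00495000 + 0.17203550
     = 0.17698550

Step 2: Apply Bayes' theorem for P(D|+)
P(D|+) = P(+|D)P(D) / P(+)
       = 0.00495000 / 0.17698550
       = 0.0280


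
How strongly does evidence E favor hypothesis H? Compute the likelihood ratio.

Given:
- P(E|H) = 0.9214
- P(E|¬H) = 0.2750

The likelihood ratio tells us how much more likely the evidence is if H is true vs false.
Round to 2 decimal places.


Likelihood Ratio (LR) = P(E|H) / P(E|¬H)

LR = 0.9214 / 0.2750
   = 3.35

The evidence is 3.35 times more likely if H is true than if H is false.
Because LR exceeds 1, E is evidence for H.


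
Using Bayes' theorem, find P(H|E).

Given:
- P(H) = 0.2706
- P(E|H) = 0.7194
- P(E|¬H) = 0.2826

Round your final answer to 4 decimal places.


Bayes' theorem: P(H|E) = P(E|H) × P(H) / P(E)

Step 1: Calculate P(E) using law of total probability
P(E) = P(E|H)P(H) + P(E|¬H)P(¬H)
     = 0.7194 × 0.2706 + 0.2826 × 0.7294
     = 0.19466964 + 0.20612844
     = 0.40079808

Step 2: Apply Bayes' theorem
P(H|E) = P(E|H) × P(H) / P(E)
       = 0.19466964 / 0.40079808
       = 0.4857


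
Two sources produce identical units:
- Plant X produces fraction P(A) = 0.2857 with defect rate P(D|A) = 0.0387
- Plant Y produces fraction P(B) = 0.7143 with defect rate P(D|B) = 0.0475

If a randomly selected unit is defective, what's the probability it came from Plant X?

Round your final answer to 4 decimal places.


Let A = from Plant X, D = defective

Given:
- P(A) = 0.2857, P(B) = 0.7143
- P(D|A) = 0.0387, P(D|B) = 0.0475

Step 1: Find P(D)
P(D) = P(D|A)P(A) + P(D|B)P(B)
     = 0.0387 × 0.2857 + 0.0475 × 0.7143
     = 0.01105659 + 0.03392925
     = 0.04498584

Step 2: Apply Bayes' theorem
P(A|D) = P(D|A)P(A) / P(D)
       = 0.01105659 / 0.04498584
       = 0.2458
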